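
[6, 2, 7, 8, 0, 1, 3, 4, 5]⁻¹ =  [4, 5, 1, 6, 7, 8, 0, 2, 3]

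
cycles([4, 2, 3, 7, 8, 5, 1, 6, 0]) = (0 4 8)(1 2 3 7 6)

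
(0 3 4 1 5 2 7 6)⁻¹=(0 6 7 2 5 1 4 3)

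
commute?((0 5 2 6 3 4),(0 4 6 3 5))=no:(0 5 2 6 3 4)*(0 4 6 3 5)=(2 3 6 5),(0 4 6 3 5)*(0 5 2 6 3 4)=(2 6 4 3)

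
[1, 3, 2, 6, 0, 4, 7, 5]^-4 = [6, 7, 2, 5, 3, 1, 4, 0]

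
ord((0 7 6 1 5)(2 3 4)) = 15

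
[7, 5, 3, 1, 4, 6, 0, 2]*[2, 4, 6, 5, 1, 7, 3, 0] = [0, 7, 5, 4, 1, 3, 2, 6]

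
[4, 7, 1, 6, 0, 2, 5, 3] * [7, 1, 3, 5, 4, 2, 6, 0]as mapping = [0→4, 1→0, 2→1, 3→6, 4→7, 5→3, 6→2, 7→5]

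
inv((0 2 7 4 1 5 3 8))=(0 8 3 5 1 4 7 2)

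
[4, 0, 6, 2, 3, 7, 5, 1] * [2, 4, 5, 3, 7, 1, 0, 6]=[7, 2, 0, 5, 3, 6, 1, 4]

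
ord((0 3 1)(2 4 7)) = 3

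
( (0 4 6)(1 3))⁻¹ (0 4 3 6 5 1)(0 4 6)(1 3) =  (0 5 3 4 6 1)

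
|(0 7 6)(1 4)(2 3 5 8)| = 12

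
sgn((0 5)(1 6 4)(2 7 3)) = -1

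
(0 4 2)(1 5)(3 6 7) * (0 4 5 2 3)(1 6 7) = (0 5 6 1 2 4 3 7)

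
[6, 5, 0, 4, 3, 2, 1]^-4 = [6, 5, 0, 3, 4, 2, 1]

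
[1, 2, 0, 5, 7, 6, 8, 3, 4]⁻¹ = [2, 0, 1, 7, 8, 3, 5, 4, 6]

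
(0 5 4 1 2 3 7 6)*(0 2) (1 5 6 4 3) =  (0 6 2 1) (3 7 4 5) 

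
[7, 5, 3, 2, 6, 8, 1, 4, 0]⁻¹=[8, 6, 3, 2, 7, 1, 4, 0, 5]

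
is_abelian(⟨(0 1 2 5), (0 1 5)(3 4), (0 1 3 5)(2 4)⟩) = no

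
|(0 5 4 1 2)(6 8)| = 10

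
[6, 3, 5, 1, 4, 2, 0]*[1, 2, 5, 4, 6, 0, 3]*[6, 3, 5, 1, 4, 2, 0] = [1, 4, 6, 5, 0, 2, 3]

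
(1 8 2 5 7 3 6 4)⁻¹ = (1 4 6 3 7 5 2 8)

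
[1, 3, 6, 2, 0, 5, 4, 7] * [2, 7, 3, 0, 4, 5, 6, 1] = [7, 0, 6, 3, 2, 5, 4, 1]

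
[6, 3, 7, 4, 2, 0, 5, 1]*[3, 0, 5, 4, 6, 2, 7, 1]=[7, 4, 1, 6, 5, 3, 2, 0]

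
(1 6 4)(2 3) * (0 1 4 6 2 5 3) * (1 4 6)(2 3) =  (0 4 6 1 3 5 2)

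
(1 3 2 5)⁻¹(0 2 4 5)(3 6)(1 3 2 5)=(0 5 4 1)(2 6)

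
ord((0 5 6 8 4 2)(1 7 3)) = 6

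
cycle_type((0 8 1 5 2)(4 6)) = 2.5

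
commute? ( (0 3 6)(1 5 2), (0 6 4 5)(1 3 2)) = no: (0 3 6)(1 5 2) * (0 6 4 5)(1 3 2) = (0 2 3 4 5 1), (0 6 4 5)(1 3 2) * (0 3 6)(1 5 2) = (1 6 4 2 5 3)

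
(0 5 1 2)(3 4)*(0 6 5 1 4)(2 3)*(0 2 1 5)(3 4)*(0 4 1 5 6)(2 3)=(0 6 4 5 2)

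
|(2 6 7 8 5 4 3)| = 7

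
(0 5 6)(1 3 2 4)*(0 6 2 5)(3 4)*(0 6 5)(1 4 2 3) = (0 6 5 3)(1 2)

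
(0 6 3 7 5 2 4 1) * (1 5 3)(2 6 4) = (0 4 5 6 1)(3 7)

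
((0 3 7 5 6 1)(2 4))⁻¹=(0 1 6 5 7 3)(2 4)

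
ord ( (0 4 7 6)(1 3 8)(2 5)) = 12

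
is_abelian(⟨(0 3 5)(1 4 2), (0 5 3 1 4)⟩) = no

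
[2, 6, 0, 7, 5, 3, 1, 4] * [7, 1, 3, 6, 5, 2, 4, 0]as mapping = [0→3, 1→4, 2→7, 3→0, 4→2, 5→6, 6→1, 7→5]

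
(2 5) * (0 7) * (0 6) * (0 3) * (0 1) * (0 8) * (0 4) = (0 7 6 3 1 8 4)(2 5)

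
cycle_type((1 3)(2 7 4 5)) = 2.4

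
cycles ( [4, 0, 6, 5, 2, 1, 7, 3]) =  (0 4 2 6 7 3 5 1)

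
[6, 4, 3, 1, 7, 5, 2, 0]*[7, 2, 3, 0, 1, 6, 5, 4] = [5, 1, 0, 2, 4, 6, 3, 7]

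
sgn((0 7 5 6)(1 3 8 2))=1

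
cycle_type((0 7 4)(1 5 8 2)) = 3.4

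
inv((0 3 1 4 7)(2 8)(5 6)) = (0 7 4 1 3)(2 8)(5 6)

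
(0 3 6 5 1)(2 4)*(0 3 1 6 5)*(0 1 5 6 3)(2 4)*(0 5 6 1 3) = (0 6 3 1 5)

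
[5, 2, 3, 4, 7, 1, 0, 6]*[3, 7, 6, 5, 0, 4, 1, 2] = [4, 6, 5, 0, 2, 7, 3, 1]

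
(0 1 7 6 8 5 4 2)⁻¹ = (0 2 4 5 8 6 7 1)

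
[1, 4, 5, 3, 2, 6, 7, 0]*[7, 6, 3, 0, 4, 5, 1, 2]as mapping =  [0→6, 1→4, 2→5, 3→0, 4→3, 5→1, 6→2, 7→7]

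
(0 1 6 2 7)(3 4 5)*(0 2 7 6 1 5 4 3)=(0 5)(2 6 7)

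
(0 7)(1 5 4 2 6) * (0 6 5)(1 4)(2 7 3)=(0 3 2 5 1)(4 7 6)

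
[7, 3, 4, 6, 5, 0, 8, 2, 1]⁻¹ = [5, 8, 7, 1, 2, 4, 3, 0, 6]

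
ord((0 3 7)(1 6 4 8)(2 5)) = 12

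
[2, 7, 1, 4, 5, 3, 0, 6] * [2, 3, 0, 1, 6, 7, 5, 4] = [0, 4, 3, 6, 7, 1, 2, 5]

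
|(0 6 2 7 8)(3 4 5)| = 15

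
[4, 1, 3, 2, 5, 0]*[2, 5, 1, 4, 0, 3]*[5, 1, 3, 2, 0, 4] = [5, 4, 0, 1, 2, 3]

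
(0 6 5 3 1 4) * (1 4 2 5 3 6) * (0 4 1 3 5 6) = (0 3 1 2 6 5)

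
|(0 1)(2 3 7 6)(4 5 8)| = 12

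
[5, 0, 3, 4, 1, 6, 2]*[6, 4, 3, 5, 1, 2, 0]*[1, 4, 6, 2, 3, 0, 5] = [6, 5, 0, 4, 3, 1, 2]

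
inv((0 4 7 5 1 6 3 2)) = (0 2 3 6 1 5 7 4)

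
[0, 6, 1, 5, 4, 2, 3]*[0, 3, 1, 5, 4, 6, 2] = [0, 2, 3, 6, 4, 1, 5]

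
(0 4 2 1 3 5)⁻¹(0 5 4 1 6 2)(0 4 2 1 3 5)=(0 2 3 6 1 4)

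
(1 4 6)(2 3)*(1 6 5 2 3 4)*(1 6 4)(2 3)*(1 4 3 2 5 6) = (2 4 6 3 5)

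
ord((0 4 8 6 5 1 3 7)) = 8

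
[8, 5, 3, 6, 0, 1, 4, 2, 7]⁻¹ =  [4, 5, 7, 2, 6, 1, 3, 8, 0]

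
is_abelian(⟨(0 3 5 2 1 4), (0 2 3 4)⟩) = no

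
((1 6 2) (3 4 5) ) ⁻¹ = (1 2 6) (3 5 4) 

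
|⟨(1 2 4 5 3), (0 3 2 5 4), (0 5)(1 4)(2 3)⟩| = 720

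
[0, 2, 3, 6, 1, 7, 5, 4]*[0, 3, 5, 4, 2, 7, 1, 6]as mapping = [0→0, 1→5, 2→4, 3→1, 4→3, 5→6, 6→7, 7→2]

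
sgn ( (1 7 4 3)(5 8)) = 1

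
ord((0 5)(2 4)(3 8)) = 2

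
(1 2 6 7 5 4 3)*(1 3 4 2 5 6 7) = (1 5 2 7 6) 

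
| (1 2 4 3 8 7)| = 6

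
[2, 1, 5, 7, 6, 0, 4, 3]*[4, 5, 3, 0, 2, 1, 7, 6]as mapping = [0→3, 1→5, 2→1, 3→6, 4→7, 5→4, 6→2, 7→0]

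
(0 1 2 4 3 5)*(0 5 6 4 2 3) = (0 1 3 6 4)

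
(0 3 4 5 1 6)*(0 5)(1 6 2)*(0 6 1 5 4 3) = (1 2 5)(4 6)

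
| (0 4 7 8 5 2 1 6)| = 8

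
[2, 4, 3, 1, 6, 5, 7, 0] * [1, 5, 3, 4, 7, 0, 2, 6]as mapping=[0→3, 1→7, 2→4, 3→5, 4→2, 5→0, 6→6, 7→1]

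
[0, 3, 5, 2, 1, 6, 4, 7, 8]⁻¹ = [0, 4, 3, 1, 6, 2, 5, 7, 8]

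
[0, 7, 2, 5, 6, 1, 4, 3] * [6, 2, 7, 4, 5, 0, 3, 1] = [6, 1, 7, 0, 3, 2, 5, 4]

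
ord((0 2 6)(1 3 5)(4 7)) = 6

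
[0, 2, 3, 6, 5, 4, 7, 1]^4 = [0, 7, 1, 2, 4, 5, 3, 6]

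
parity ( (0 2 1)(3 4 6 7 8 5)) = odd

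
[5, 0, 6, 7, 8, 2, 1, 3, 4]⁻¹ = [1, 6, 5, 7, 8, 0, 2, 3, 4]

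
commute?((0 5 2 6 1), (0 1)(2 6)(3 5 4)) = no:(0 5 2 6 1) * (0 1)(2 6)(3 5 4) = (0 4 3 5 6), (0 1)(2 6)(3 5 4) * (0 5 2 6 1) = (1 5 4 3 2)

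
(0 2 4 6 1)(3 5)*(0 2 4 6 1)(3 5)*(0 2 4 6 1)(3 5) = (0 6 2 1 4)(3 5)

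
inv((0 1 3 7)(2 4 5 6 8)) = (0 7 3 1)(2 8 6 5 4)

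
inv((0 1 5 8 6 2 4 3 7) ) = (0 7 3 4 2 6 8 5 1) 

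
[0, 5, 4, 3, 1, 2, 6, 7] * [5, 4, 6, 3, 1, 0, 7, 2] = [5, 0, 1, 3, 4, 6, 7, 2]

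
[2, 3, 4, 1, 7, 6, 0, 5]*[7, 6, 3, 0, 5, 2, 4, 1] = [3, 0, 5, 6, 1, 4, 7, 2]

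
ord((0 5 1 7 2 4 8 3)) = 8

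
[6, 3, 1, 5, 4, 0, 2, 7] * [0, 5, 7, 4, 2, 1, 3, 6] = [3, 4, 5, 1, 2, 0, 7, 6]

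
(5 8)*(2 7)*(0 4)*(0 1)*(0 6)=(0 4 1 6)(2 7)(5 8)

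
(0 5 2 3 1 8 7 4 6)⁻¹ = (0 6 4 7 8 1 3 2 5)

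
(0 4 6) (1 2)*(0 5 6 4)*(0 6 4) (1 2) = (0 6 5 4) 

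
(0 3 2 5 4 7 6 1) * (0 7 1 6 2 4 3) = (1 7 2 5 3 4)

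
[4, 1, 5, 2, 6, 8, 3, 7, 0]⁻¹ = [8, 1, 3, 6, 0, 2, 4, 7, 5]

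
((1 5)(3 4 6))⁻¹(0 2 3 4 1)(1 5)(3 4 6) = (0 2 4 6 5)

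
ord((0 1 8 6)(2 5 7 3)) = 4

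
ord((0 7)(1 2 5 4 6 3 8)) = 14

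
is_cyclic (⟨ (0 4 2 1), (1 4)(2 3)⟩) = no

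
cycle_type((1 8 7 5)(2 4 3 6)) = 4^2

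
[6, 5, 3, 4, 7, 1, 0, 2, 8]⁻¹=[6, 5, 7, 2, 3, 1, 0, 4, 8]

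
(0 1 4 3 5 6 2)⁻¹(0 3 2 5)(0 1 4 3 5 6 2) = (0 6 1 5)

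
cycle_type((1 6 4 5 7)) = 5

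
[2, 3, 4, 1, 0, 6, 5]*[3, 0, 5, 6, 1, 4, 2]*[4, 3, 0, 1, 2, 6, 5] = [6, 5, 3, 4, 1, 0, 2]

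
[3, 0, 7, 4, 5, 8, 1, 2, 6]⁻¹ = [1, 6, 7, 0, 3, 4, 8, 2, 5]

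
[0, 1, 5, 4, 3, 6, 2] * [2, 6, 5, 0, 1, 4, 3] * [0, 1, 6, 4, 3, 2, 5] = [6, 5, 3, 1, 0, 4, 2]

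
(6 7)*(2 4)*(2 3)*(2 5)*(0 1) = (0 1)(2 4 3 5)(6 7)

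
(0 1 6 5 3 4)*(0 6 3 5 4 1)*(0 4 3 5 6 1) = (0 4 1 5 6 3)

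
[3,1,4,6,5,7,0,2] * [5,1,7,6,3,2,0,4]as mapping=[0→6,1→1,2→3,3→0,4→2,5→4,6→5,7→7]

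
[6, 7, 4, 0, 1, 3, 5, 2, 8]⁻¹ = [3, 4, 7, 5, 2, 6, 0, 1, 8]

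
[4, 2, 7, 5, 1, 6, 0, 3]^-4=[7, 5, 6, 4, 3, 1, 2, 0]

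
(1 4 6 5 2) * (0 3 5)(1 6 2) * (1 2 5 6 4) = (0 3 6)(2 4 5)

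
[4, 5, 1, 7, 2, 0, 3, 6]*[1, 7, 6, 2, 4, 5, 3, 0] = [4, 5, 7, 0, 6, 1, 2, 3]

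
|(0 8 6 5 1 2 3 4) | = 8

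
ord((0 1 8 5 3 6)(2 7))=6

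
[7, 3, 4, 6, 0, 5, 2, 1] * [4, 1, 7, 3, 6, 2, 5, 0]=[0, 3, 6, 5, 4, 2, 7, 1]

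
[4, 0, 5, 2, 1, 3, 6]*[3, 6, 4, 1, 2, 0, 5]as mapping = [0→2, 1→3, 2→0, 3→4, 4→6, 5→1, 6→5]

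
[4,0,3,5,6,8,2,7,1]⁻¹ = [1,8,6,2,0,3,4,7,5]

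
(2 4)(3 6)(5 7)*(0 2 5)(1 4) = (0 2 1 4 5 7)(3 6)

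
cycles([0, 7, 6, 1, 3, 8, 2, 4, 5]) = (1 7 4 3)(2 6)(5 8)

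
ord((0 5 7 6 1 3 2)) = 7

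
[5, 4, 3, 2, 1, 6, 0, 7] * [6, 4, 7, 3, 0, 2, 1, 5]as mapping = [0→2, 1→0, 2→3, 3→7, 4→4, 5→1, 6→6, 7→5]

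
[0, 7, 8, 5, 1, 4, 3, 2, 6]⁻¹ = [0, 4, 7, 6, 5, 3, 8, 1, 2]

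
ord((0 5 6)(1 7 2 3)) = 12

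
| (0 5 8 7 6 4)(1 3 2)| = 6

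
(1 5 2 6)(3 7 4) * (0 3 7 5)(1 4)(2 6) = (0 3 5 6 4 7 1)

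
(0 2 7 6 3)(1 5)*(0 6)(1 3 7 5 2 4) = (0 4 1 2 5 3 6 7)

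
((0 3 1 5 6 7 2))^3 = (0 5 2 1 7 3 6)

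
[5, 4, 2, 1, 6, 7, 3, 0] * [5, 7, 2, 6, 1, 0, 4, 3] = [0, 1, 2, 7, 4, 3, 6, 5]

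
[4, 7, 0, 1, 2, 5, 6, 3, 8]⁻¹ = [2, 3, 4, 7, 0, 5, 6, 1, 8]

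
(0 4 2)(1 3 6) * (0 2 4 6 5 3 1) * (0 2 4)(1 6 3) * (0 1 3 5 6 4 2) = (0 5 3 6)(1 4)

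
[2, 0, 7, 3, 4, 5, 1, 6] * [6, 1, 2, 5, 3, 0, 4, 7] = [2, 6, 7, 5, 3, 0, 1, 4]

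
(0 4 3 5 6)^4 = (0 6 5 3 4)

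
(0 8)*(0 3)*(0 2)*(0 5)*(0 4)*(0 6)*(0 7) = (0 8 3 2 5 4 6 7)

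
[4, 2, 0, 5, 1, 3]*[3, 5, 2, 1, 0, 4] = [0, 2, 3, 4, 5, 1]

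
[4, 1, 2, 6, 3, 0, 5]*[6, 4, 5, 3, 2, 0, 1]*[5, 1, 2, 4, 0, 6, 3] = [2, 0, 6, 1, 4, 3, 5]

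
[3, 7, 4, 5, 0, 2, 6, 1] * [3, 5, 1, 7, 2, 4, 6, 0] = [7, 0, 2, 4, 3, 1, 6, 5]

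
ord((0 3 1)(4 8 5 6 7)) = 15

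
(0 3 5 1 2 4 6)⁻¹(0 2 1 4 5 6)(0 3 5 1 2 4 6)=(0 3 4 2 6 1)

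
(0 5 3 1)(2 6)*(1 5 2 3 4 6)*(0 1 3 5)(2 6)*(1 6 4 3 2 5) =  (0 4 5 3)(1 6)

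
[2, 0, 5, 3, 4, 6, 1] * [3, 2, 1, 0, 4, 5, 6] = [1, 3, 5, 0, 4, 6, 2]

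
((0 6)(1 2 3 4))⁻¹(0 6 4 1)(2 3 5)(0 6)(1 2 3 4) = (0 1 2 6)(3 4 5)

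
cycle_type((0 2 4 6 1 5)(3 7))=2.6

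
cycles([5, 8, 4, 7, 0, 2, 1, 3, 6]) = (0 5 2 4) (1 8 6) (3 7) 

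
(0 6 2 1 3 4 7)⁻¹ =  (0 7 4 3 1 2 6)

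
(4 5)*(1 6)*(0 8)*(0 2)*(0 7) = (0 8 2 7)(1 6)(4 5)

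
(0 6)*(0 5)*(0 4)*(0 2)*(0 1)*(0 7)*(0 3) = (0 6 5 4 2 1 7 3)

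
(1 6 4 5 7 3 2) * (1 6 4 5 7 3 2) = (1 4 7 2 6 5 3)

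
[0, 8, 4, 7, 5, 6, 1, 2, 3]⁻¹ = [0, 6, 7, 8, 2, 4, 5, 3, 1]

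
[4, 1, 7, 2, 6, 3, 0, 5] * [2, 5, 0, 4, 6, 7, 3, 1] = [6, 5, 1, 0, 3, 4, 2, 7]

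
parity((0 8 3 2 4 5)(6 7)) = even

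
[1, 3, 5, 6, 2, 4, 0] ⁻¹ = [6, 0, 4, 1, 5, 2, 3] 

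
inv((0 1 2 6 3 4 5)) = (0 5 4 3 6 2 1)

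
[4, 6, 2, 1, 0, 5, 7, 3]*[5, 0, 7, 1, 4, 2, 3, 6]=[4, 3, 7, 0, 5, 2, 6, 1]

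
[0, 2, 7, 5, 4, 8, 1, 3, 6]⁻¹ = [0, 6, 1, 7, 4, 3, 8, 2, 5]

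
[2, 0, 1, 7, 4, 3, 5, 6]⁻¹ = [1, 2, 0, 5, 4, 6, 7, 3]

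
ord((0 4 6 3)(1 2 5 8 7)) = 20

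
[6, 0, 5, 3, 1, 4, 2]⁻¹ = [1, 4, 6, 3, 5, 2, 0]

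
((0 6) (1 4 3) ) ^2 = (1 3 4) 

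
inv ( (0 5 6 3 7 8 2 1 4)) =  (0 4 1 2 8 7 3 6 5)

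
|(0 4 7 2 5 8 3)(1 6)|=14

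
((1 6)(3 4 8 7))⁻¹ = (1 6)(3 7 8 4)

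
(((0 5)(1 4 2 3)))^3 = (0 5)(1 3 2 4)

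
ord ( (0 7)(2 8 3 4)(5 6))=4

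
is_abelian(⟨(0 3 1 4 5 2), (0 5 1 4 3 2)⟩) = no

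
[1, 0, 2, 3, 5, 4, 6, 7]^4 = [0, 1, 2, 3, 4, 5, 6, 7]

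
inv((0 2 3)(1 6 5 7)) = (0 3 2)(1 7 5 6)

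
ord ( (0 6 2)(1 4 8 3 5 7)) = 6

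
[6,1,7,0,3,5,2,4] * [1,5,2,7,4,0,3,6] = [3,5,6,1,7,0,2,4]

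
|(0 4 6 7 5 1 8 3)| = 8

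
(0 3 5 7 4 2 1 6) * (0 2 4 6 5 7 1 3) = (1 5)(2 3 7 6)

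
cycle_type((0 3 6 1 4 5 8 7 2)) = 9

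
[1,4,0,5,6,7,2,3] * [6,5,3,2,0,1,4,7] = [5,0,6,1,4,7,3,2]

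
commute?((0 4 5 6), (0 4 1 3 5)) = no:(0 4 5 6) * (0 4 1 3 5) = (0 1 3 5 6 4), (0 4 1 3 5) * (0 4 5 6) = (0 5 4 1 3 6)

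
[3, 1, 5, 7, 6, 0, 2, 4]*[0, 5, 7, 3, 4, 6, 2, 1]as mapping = [0→3, 1→5, 2→6, 3→1, 4→2, 5→0, 6→7, 7→4]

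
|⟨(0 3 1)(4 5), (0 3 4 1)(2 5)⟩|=720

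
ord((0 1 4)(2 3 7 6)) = 12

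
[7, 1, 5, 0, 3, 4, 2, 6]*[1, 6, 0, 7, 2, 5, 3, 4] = [4, 6, 5, 1, 7, 2, 0, 3]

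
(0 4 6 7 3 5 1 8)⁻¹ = (0 8 1 5 3 7 6 4)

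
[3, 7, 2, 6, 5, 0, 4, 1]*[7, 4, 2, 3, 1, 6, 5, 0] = [3, 0, 2, 5, 6, 7, 1, 4]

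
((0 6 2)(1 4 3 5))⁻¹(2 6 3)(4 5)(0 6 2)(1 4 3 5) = (0 2 5)(1 3)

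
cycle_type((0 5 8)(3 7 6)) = 3^2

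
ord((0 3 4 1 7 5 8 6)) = 8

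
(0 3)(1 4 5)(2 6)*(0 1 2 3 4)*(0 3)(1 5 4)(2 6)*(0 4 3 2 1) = (1 2)(3 5 6 4)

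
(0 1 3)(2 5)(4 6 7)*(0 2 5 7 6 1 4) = (0 4 1 3 2 7)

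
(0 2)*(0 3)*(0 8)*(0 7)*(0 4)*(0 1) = (0 2 3 8 7 4 1) 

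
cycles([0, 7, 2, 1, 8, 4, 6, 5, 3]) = (1 7 5 4 8 3)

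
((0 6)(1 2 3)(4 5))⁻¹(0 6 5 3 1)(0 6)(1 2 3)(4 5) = (0 4 1 2 6)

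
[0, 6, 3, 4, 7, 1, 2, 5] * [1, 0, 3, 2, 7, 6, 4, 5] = [1, 4, 2, 7, 5, 0, 3, 6]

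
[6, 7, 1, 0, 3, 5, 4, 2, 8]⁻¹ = [3, 2, 7, 4, 6, 5, 0, 1, 8]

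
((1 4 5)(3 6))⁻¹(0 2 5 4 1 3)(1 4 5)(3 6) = (0 2 1 5 4 6)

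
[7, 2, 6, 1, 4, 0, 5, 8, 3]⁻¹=[5, 3, 1, 8, 4, 6, 2, 0, 7]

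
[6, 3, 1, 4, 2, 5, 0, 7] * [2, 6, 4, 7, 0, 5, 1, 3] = [1, 7, 6, 0, 4, 5, 2, 3]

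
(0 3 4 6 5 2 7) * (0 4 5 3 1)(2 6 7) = (0 1)(3 5 6)(4 7)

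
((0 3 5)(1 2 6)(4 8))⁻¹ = (0 5 3)(1 6 2)(4 8)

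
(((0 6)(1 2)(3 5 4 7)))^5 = (0 6)(1 2)(3 5 4 7)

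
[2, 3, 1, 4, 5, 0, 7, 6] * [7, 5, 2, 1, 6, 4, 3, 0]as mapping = [0→2, 1→1, 2→5, 3→6, 4→4, 5→7, 6→0, 7→3]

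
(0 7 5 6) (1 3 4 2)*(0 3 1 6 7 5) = (0 5 7) (2 6 3 4) 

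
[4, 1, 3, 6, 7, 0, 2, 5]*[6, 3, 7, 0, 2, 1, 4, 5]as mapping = [0→2, 1→3, 2→0, 3→4, 4→5, 5→6, 6→7, 7→1]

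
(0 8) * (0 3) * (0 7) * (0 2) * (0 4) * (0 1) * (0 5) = (0 8 3 7 2 4 1 5)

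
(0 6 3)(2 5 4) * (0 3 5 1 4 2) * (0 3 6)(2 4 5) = (1 5 4 3 6 2)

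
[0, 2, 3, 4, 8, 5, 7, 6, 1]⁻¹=[0, 8, 1, 2, 3, 5, 7, 6, 4]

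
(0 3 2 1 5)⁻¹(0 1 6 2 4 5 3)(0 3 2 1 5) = (0 2 3 5 6 1 4)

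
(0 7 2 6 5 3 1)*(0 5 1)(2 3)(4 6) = (0 7 3)(1 5 2 4 6)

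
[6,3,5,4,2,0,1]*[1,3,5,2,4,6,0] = [0,2,6,4,5,1,3]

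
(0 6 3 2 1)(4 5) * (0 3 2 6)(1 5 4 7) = (1 3 6 2 5 7)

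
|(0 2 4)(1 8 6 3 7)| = 15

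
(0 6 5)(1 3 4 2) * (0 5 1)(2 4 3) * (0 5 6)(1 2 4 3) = (1 4 3)(2 5 6)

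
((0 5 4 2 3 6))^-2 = (0 3 4)(2 5 6)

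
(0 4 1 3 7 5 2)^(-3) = (0 7 4 5 1 2 3)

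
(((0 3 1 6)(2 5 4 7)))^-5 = (0 6 1 3)(2 7 4 5)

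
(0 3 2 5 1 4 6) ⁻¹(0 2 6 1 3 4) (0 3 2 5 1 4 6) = (0 4 2 6 3 5) 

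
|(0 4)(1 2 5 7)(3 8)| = 4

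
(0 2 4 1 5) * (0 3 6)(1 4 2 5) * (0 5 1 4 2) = (0 1 4 2)(3 6 5)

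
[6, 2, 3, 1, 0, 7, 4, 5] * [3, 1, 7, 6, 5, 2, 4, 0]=[4, 7, 6, 1, 3, 0, 5, 2]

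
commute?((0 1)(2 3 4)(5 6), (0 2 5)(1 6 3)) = no:(0 1)(2 3 4)(5 6)*(0 2 5)(1 6 3) = (0 6)(1 2)(3 4 5), (0 2 5)(1 6 3)*(0 1)(2 3 4)(5 6) = (0 3)(1 5)(2 6 4)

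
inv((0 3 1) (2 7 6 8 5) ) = (0 1 3) (2 5 8 6 7) 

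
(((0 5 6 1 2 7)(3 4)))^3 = (0 1)(2 5)(3 4)(6 7)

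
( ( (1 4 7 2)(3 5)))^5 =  (1 4 7 2)(3 5)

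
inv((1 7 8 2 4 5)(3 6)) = (1 5 4 2 8 7)(3 6)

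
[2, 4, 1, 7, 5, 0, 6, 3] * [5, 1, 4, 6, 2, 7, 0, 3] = [4, 2, 1, 3, 7, 5, 0, 6]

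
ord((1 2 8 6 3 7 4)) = 7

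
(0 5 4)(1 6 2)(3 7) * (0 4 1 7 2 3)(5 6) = (0 6 3 2 7)(1 5)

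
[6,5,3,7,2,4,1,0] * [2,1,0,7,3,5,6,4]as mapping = [0→6,1→5,2→7,3→4,4→0,5→3,6→1,7→2]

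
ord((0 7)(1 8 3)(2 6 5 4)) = 12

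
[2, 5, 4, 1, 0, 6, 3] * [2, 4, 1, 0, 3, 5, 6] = [1, 5, 3, 4, 2, 6, 0]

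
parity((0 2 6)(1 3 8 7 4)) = even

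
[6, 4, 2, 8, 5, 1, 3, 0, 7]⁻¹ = [7, 5, 2, 6, 1, 4, 0, 8, 3]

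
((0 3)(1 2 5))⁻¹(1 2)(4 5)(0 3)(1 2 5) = (1 4)(2 5)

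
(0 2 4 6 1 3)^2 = (0 4 1)(2 6 3)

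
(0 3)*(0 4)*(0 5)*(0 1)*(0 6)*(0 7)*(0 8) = (0 3 4 5 1 6 7 8)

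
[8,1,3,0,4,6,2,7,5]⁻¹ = [3,1,6,2,4,8,5,7,0]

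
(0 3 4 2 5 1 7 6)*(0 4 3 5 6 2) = (0 5 1 7 2 6 4)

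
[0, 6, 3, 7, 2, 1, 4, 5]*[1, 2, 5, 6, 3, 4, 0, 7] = [1, 0, 6, 7, 5, 2, 3, 4]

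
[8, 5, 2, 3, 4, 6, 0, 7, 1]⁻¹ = [6, 8, 2, 3, 4, 1, 5, 7, 0]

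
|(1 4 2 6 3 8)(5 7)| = 6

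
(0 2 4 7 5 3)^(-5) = (0 2 4 7 5 3)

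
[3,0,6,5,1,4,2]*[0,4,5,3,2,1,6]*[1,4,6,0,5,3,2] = [0,1,2,4,5,6,3]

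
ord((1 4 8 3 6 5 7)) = 7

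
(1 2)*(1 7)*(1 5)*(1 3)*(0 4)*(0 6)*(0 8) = (0 4 6 8)(1 2 7 5 3)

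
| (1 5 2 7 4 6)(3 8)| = 6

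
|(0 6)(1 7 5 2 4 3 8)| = 14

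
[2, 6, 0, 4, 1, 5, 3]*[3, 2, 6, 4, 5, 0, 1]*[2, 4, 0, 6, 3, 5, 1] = [1, 4, 6, 5, 0, 2, 3]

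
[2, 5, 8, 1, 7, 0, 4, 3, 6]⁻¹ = [5, 3, 0, 7, 6, 1, 8, 4, 2]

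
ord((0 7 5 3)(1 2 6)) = 12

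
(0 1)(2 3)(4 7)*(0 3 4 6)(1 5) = (0 5 1 3 2 4 7 6)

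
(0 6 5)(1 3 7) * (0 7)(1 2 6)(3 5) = (0 1 5 7 2 6 3)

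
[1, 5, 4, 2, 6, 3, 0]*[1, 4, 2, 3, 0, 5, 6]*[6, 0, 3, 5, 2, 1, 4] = [2, 1, 6, 3, 4, 5, 0]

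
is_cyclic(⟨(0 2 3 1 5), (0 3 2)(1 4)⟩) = no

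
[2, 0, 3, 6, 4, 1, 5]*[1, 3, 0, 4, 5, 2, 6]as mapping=[0→0, 1→1, 2→4, 3→6, 4→5, 5→3, 6→2]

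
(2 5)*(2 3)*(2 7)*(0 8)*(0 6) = (0 8 6)(2 5 3 7)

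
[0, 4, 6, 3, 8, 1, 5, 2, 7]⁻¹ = [0, 5, 7, 3, 1, 6, 2, 8, 4]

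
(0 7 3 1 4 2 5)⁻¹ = (0 5 2 4 1 3 7)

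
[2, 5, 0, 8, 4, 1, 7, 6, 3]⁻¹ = [2, 5, 0, 8, 4, 1, 7, 6, 3]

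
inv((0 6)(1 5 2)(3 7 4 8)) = (0 6)(1 2 5)(3 8 4 7)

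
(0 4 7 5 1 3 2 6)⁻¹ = (0 6 2 3 1 5 7 4)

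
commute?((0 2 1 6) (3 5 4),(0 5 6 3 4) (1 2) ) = no:(0 2 1 6) (3 5 4) * (0 5 6 3 4) (1 2) = (0 1 3 6 5),(0 5 6 3 4) (1 2) * (0 2 1 6) (3 5 4) = (0 4 2 6 5) 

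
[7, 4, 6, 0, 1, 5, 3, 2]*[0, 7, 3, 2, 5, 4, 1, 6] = [6, 5, 1, 0, 7, 4, 2, 3]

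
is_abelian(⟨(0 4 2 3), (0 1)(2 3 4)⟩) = no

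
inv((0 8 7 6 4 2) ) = (0 2 4 6 7 8) 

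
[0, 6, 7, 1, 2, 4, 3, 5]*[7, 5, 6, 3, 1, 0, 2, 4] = [7, 2, 4, 5, 6, 1, 3, 0]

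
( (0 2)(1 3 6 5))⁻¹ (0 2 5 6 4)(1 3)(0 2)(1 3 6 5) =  (0 1 5 4 2)(3 6)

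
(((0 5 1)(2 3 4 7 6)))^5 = (0 1 5)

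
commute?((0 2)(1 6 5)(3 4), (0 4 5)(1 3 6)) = no:(0 2)(1 6 5)(3 4)*(0 4 5)(1 3 6) = (0 2 4 6)(3 5), (0 4 5)(1 3 6)*(0 2)(1 6 5)(3 4) = (0 3 5 2)(1 4)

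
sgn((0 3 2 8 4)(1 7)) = -1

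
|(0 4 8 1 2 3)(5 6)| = 6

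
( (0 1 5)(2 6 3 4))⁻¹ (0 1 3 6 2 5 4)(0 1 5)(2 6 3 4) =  (0 2 1 5 4 3 6)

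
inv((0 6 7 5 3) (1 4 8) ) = (0 3 5 7 6) (1 8 4) 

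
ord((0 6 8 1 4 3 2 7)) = 8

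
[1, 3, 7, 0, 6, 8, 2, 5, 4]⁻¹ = [3, 0, 6, 1, 8, 7, 4, 2, 5]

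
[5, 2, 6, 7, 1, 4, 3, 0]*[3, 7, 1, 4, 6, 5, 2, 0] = [5, 1, 2, 0, 7, 6, 4, 3]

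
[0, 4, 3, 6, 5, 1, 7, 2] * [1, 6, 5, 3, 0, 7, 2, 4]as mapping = [0→1, 1→0, 2→3, 3→2, 4→7, 5→6, 6→4, 7→5]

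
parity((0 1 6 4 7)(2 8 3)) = even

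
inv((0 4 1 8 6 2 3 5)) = (0 5 3 2 6 8 1 4)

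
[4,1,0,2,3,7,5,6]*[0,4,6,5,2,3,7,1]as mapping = [0→2,1→4,2→0,3→6,4→5,5→1,6→3,7→7]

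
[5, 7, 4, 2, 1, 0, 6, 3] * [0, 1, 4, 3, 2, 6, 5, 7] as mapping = [0→6, 1→7, 2→2, 3→4, 4→1, 5→0, 6→5, 7→3] 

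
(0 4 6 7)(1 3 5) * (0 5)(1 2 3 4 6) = (0 6 7 5 2 3)(1 4)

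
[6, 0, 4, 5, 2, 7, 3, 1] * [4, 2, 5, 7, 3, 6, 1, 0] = [1, 4, 3, 6, 5, 0, 7, 2]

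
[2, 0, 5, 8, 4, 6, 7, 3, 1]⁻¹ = [1, 8, 0, 7, 4, 2, 5, 6, 3]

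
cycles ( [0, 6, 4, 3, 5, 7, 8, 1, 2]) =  (1 6 8 2 4 5 7)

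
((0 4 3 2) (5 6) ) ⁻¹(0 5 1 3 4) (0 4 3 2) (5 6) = (1 2 3 4 6) 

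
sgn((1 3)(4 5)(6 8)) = -1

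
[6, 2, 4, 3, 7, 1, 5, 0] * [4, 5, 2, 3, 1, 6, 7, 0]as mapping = [0→7, 1→2, 2→1, 3→3, 4→0, 5→5, 6→6, 7→4]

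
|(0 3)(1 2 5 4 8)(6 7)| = 10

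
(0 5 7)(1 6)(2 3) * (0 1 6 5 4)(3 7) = (0 4)(1 5 3 2 7)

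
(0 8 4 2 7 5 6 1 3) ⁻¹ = (0 3 1 6 5 7 2 4 8) 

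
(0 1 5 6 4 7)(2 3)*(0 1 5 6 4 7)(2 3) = (0 5 4)(1 6 7)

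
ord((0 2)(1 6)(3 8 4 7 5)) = 10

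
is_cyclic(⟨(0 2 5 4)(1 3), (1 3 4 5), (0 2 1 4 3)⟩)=no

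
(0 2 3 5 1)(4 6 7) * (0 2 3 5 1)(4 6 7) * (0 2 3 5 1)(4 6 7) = (0 5 2 1 3)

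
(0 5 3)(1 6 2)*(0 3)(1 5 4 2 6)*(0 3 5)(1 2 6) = (0 4 6 1 2)(3 5)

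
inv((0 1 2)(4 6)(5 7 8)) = (0 2 1)(4 6)(5 8 7)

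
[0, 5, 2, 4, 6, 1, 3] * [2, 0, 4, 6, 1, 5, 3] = [2, 5, 4, 1, 3, 0, 6]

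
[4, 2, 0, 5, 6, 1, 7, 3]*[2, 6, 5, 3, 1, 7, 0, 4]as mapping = [0→1, 1→5, 2→2, 3→7, 4→0, 5→6, 6→4, 7→3]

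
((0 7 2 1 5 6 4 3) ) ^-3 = (0 6 2 3 5 7 4 1) 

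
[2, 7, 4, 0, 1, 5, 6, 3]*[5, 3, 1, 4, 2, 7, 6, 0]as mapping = [0→1, 1→0, 2→2, 3→5, 4→3, 5→7, 6→6, 7→4]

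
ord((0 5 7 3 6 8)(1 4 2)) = 6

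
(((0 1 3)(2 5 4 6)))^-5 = (0 1 3)(2 6 4 5)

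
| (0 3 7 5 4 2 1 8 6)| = 9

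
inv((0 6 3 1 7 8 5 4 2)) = (0 2 4 5 8 7 1 3 6)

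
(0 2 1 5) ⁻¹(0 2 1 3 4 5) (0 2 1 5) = (0 2 1 5 3 4) 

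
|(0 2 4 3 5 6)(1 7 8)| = 6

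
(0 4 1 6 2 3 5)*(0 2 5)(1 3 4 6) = (0 6 5 2 4 3)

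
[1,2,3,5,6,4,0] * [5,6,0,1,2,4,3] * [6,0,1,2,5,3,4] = [4,6,0,5,2,1,3]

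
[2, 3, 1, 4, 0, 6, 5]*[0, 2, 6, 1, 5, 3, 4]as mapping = [0→6, 1→1, 2→2, 3→5, 4→0, 5→4, 6→3]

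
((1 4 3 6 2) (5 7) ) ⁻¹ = (1 2 6 3 4) (5 7) 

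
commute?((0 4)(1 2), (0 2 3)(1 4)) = no:(0 4)(1 2)*(0 2 3)(1 4) = (0 1 3)(2 4), (0 2 3)(1 4)*(0 4)(1 2) = (0 1)(2 3 4)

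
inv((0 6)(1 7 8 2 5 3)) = (0 6)(1 3 5 2 8 7)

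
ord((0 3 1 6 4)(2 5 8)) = 15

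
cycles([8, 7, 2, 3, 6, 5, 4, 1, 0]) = (0 8)(1 7)(4 6)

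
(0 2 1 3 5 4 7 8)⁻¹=(0 8 7 4 5 3 1 2)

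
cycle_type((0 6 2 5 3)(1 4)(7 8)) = 2^2.5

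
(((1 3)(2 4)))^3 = (1 3)(2 4)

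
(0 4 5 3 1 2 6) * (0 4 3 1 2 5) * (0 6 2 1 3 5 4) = (0 5 3 1 4 6)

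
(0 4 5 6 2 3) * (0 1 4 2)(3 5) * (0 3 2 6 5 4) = (0 6 3 1)(2 4)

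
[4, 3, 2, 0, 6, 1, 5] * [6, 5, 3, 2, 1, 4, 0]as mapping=[0→1, 1→2, 2→3, 3→6, 4→0, 5→5, 6→4]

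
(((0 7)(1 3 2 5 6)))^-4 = (1 3 2 5 6)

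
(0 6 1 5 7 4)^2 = (0 1 7)(4 6 5)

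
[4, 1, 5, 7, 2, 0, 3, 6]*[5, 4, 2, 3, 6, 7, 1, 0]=[6, 4, 7, 0, 2, 5, 3, 1]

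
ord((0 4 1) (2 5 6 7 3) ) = 15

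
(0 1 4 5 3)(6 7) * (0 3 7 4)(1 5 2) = (0 5 7 6 4 2 1)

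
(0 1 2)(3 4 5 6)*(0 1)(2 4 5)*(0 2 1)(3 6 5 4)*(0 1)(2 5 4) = (0 5 4)(1 3 2)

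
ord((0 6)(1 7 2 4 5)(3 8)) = 10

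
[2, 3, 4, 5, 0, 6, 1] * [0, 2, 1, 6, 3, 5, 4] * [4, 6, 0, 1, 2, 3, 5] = [6, 5, 1, 3, 4, 2, 0]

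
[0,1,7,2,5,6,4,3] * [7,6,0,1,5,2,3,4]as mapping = [0→7,1→6,2→4,3→0,4→2,5→3,6→5,7→1]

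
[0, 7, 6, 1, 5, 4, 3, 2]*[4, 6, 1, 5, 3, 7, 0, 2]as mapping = [0→4, 1→2, 2→0, 3→6, 4→7, 5→3, 6→5, 7→1]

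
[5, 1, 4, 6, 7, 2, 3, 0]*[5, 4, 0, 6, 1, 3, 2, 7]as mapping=[0→3, 1→4, 2→1, 3→2, 4→7, 5→0, 6→6, 7→5]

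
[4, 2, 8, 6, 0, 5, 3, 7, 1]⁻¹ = [4, 8, 1, 6, 0, 5, 3, 7, 2]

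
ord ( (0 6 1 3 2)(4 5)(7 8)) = 10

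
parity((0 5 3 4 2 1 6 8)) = odd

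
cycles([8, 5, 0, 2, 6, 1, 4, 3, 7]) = (0 8 7 3 2)(1 5)(4 6)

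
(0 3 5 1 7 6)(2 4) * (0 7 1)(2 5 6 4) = (0 3 6 7 4 5)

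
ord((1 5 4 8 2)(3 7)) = 10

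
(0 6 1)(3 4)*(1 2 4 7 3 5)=(0 6 2 4 5 1)(3 7)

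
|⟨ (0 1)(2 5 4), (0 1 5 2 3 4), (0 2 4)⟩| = 720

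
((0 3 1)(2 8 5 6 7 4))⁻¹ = (0 1 3)(2 4 7 6 5 8)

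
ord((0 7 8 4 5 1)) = 6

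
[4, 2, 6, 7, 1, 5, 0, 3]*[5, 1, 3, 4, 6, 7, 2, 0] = [6, 3, 2, 0, 1, 7, 5, 4]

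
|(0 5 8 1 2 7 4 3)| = 8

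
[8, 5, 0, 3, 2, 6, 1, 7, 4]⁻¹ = [2, 6, 4, 3, 8, 1, 5, 7, 0]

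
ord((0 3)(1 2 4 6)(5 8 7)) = 12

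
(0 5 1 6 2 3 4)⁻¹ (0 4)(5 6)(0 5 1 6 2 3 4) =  (0 5)(1 2)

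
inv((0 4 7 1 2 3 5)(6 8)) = (0 5 3 2 1 7 4)(6 8)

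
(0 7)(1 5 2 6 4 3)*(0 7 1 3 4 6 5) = (0 1)(2 5)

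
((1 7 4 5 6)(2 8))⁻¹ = (1 6 5 4 7)(2 8)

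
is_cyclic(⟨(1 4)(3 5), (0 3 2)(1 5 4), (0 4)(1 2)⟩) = no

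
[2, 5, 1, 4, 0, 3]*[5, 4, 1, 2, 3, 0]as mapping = [0→1, 1→0, 2→4, 3→3, 4→5, 5→2]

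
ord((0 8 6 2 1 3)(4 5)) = 6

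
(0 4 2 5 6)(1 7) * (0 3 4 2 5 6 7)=(0 2 6 3 4 5 7 1)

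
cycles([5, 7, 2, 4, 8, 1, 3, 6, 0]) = (0 5 1 7 6 3 4 8)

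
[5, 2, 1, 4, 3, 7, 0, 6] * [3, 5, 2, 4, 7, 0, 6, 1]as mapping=[0→0, 1→2, 2→5, 3→7, 4→4, 5→1, 6→3, 7→6]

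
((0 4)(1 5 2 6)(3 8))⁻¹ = (0 4)(1 6 2 5)(3 8)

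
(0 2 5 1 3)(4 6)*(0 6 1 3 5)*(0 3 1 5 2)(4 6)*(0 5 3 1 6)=(0 5 6)(1 2)(3 4)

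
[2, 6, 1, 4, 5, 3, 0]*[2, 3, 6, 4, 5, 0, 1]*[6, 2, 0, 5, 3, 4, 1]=[1, 2, 5, 4, 6, 3, 0]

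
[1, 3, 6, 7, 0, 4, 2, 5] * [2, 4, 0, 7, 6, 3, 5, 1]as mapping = [0→4, 1→7, 2→5, 3→1, 4→2, 5→6, 6→0, 7→3]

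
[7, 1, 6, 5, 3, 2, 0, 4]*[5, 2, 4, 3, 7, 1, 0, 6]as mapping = [0→6, 1→2, 2→0, 3→1, 4→3, 5→4, 6→5, 7→7]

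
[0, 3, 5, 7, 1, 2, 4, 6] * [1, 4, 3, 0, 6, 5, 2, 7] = [1, 0, 5, 7, 4, 3, 6, 2]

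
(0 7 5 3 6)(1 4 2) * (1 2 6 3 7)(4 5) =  (0 1 5 7 4 6)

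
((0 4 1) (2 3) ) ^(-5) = (0 4 1) (2 3) 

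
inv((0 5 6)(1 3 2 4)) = (0 6 5)(1 4 2 3)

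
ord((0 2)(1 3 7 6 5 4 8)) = 14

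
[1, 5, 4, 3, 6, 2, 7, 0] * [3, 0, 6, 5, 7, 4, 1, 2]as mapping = [0→0, 1→4, 2→7, 3→5, 4→1, 5→6, 6→2, 7→3]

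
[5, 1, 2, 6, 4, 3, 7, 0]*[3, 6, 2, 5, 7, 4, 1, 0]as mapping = [0→4, 1→6, 2→2, 3→1, 4→7, 5→5, 6→0, 7→3]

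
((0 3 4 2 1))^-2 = (0 2 3 1 4)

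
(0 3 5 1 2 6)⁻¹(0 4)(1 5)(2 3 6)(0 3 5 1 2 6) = (0 6 5)(1 2)(3 4)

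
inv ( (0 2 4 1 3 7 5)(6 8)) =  (0 5 7 3 1 4 2)(6 8)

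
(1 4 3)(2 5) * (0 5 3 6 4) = (0 5 2 3 1)(4 6)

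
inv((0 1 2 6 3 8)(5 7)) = (0 8 3 6 2 1)(5 7)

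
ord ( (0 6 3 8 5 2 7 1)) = 8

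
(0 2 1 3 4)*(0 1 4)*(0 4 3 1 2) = (2 3 4)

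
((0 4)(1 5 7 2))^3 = (0 4)(1 2 7 5)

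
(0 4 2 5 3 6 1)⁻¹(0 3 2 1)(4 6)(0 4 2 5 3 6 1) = (0 4 6 5)(1 2)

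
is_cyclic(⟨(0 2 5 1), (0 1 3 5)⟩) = no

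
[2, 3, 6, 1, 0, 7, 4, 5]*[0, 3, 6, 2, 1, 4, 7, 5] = [6, 2, 7, 3, 0, 5, 1, 4]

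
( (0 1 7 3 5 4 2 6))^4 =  (0 5)(1 4)(2 7)(3 6)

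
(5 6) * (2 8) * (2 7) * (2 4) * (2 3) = (2 8 7 4 3)(5 6)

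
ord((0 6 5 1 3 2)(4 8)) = 6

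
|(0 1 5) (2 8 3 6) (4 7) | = 12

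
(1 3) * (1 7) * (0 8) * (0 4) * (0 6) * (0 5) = (0 8 4 6 5)(1 3 7)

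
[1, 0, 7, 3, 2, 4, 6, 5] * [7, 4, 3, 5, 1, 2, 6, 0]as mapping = [0→4, 1→7, 2→0, 3→5, 4→3, 5→1, 6→6, 7→2]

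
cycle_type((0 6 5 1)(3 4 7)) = 3.4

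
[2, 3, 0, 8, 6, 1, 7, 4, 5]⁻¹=[2, 5, 0, 1, 7, 8, 4, 6, 3]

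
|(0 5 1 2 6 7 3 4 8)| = 9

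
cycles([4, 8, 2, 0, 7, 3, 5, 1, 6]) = (0 4 7 1 8 6 5 3)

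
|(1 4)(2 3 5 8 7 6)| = 6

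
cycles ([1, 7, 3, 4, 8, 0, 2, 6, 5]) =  (0 1 7 6 2 3 4 8 5)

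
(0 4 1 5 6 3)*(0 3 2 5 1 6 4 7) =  (0 7)(2 5 4 6)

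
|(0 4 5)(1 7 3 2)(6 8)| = 12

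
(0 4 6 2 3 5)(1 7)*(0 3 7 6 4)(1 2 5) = (1 6 5 3)(2 7)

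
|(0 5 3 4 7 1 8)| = 7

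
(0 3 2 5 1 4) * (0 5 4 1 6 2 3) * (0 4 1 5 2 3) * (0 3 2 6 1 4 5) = (0 5 1)(2 4 6)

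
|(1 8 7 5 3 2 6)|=7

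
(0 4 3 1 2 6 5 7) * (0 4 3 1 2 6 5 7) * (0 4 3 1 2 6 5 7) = (0 1 5 4 2 7 3 6)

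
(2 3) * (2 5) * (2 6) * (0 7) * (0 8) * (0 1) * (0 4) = (0 7 8 1 4)(2 3 5 6)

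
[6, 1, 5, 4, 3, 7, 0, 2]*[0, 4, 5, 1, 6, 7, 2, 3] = [2, 4, 7, 6, 1, 3, 0, 5]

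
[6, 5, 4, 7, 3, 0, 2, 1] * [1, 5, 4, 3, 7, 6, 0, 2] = [0, 6, 7, 2, 3, 1, 4, 5]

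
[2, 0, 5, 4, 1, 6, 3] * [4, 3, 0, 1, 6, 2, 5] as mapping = [0→0, 1→4, 2→2, 3→6, 4→3, 5→5, 6→1] 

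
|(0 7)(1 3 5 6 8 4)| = 6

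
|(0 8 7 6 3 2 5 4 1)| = 9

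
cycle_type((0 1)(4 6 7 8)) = 2.4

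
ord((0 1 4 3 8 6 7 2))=8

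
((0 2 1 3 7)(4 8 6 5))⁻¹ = (0 7 3 1 2)(4 5 6 8)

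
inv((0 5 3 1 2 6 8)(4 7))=(0 8 6 2 1 3 5)(4 7)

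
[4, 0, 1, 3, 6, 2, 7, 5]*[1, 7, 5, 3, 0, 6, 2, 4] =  [0, 1, 7, 3, 2, 5, 4, 6]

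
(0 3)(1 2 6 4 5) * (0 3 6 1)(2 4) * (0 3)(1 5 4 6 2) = (0 2 5 3)(1 6)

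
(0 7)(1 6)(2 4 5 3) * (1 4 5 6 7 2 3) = (0 2 5 1 7)(4 6)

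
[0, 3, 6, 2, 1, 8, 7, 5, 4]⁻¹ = [0, 4, 3, 1, 8, 7, 2, 6, 5]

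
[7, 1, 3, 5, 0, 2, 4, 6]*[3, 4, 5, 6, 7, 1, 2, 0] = [0, 4, 6, 1, 3, 5, 7, 2]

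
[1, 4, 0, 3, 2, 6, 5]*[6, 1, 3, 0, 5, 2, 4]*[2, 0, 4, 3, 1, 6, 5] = [0, 6, 5, 2, 3, 1, 4]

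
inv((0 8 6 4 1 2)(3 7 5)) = (0 2 1 4 6 8)(3 5 7)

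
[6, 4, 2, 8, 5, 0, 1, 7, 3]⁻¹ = [5, 6, 2, 8, 1, 4, 0, 7, 3]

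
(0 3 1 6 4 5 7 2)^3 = (0 6 7 3 4 2 1 5)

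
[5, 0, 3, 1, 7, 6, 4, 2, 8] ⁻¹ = [1, 3, 7, 2, 6, 0, 5, 4, 8] 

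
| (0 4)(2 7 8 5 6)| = 10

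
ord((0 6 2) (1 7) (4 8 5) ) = 6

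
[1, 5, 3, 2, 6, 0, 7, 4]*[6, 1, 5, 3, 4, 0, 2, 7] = [1, 0, 3, 5, 2, 6, 7, 4]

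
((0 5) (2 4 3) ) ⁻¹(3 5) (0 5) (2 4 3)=(0 2) 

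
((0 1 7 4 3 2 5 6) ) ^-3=(0 2 7 6 3 1 5 4) 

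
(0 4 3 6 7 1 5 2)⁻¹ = (0 2 5 1 7 6 3 4)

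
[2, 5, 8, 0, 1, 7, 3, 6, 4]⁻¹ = [3, 4, 0, 6, 8, 1, 7, 5, 2]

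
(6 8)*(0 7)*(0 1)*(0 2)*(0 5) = (0 7 1 2 5)(6 8)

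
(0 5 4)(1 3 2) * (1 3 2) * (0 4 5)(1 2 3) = (1 3 2)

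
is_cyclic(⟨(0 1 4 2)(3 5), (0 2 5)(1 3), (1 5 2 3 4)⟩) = no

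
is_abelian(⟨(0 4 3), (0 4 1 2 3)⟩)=no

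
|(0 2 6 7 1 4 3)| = 7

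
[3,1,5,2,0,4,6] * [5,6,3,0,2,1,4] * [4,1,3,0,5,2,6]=[4,6,1,0,2,3,5]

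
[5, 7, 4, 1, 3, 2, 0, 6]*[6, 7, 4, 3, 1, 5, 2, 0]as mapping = [0→5, 1→0, 2→1, 3→7, 4→3, 5→4, 6→6, 7→2]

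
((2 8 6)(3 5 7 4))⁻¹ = (2 6 8)(3 4 7 5)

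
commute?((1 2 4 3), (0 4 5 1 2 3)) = no:(1 2 4 3) * (0 4 5 1 2 3) = (0 4)(1 3 2 5), (0 4 5 1 2 3) * (1 2 4 3) = (0 3)(1 4 5 2)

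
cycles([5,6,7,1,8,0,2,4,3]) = (0 5)(1 6 2 7 4 8 3)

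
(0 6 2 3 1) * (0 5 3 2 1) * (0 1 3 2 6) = (1 5 2 6 3) 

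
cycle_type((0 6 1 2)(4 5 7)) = 3.4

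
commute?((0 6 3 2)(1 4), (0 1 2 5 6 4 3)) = no:(0 6 3 2)(1 4)*(0 1 2 5 6 4 3) = (0 4 2 1 3 5 6), (0 1 2 5 6 4 3)*(0 6 3 2)(1 4) = (0 4 2 5 3 6 1)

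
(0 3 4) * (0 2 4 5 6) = (0 3 5 6)(2 4)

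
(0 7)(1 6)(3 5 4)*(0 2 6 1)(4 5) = (0 7 2 6)(3 4)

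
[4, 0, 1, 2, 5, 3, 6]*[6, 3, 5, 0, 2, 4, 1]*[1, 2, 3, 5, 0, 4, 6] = [3, 6, 5, 4, 0, 1, 2]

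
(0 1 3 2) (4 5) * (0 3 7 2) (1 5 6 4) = (0 5 1 7 2 3) (4 6) 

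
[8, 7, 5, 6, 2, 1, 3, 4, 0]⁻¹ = [8, 5, 4, 6, 7, 2, 3, 1, 0]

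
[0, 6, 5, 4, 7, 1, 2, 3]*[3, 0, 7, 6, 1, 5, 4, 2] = [3, 4, 5, 1, 2, 0, 7, 6]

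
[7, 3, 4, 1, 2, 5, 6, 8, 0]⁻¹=[8, 3, 4, 1, 2, 5, 6, 0, 7]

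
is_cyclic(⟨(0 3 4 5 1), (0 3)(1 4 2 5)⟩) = no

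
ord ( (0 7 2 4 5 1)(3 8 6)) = 6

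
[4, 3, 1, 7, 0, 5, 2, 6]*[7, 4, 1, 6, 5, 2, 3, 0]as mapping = [0→5, 1→6, 2→4, 3→0, 4→7, 5→2, 6→1, 7→3]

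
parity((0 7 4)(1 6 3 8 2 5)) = odd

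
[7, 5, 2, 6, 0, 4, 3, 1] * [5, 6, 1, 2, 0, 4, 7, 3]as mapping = [0→3, 1→4, 2→1, 3→7, 4→5, 5→0, 6→2, 7→6]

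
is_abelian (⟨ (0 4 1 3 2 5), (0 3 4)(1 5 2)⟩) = no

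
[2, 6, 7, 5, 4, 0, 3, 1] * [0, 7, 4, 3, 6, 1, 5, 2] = [4, 5, 2, 1, 6, 0, 3, 7]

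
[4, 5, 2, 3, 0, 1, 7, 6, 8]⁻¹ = [4, 5, 2, 3, 0, 1, 7, 6, 8]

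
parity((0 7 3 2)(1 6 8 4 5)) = odd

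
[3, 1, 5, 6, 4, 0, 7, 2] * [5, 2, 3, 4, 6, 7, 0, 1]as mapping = [0→4, 1→2, 2→7, 3→0, 4→6, 5→5, 6→1, 7→3]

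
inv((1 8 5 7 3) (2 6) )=(1 3 7 5 8) (2 6) 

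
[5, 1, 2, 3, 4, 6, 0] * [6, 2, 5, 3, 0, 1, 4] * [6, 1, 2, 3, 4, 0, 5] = [1, 2, 0, 3, 6, 4, 5]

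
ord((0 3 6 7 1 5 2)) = 7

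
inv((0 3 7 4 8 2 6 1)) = (0 1 6 2 8 4 7 3)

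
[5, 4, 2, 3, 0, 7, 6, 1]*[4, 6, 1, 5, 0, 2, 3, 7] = [2, 0, 1, 5, 4, 7, 3, 6]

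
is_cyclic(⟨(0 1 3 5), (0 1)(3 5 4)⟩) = no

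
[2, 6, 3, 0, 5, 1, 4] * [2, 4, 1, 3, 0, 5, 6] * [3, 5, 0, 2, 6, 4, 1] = [5, 1, 2, 0, 4, 6, 3]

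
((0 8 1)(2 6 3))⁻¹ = (0 1 8)(2 3 6)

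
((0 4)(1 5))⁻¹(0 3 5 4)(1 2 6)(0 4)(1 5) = (0 4 3 1)(2 6 5)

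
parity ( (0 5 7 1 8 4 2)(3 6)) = odd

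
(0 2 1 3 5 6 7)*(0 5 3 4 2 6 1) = (0 6 7 5 1 4 2)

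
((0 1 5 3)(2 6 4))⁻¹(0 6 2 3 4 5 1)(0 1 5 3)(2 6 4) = (0 2 3 5 1 4 6)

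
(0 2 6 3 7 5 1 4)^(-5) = (0 3 1 2 7 4 6 5)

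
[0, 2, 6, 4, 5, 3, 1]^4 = [0, 2, 6, 4, 5, 3, 1]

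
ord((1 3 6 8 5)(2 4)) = 10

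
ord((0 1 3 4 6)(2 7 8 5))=20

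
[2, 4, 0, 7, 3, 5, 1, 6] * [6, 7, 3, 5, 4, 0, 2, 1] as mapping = [0→3, 1→4, 2→6, 3→1, 4→5, 5→0, 6→7, 7→2] 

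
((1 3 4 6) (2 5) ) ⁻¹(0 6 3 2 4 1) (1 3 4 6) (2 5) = (0 1 4 5 6 3) 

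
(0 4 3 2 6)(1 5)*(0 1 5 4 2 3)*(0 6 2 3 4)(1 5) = (0 3 4 6 5 1)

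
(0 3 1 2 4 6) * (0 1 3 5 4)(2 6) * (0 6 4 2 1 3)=(0 5 2 6 3)(1 4)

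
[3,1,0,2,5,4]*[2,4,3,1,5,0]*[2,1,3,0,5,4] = [1,5,3,0,2,4]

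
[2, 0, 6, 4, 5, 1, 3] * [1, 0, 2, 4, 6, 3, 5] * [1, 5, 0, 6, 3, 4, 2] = [0, 5, 4, 2, 6, 1, 3]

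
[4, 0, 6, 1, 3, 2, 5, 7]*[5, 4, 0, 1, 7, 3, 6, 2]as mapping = [0→7, 1→5, 2→6, 3→4, 4→1, 5→0, 6→3, 7→2]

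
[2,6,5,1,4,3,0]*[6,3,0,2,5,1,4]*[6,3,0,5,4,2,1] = [6,4,3,5,2,0,1] 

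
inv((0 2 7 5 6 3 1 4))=(0 4 1 3 6 5 7 2)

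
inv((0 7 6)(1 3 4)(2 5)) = (0 6 7)(1 4 3)(2 5)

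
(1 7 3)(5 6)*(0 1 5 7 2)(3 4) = (0 1 2)(3 5 6 7 4)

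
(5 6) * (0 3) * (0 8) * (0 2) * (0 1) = (0 3 8 2 1)(5 6)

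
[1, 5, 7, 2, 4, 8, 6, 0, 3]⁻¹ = [7, 0, 3, 8, 4, 1, 6, 2, 5]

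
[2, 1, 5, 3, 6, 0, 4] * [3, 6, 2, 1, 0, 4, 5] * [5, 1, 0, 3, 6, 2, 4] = [0, 4, 6, 1, 2, 3, 5]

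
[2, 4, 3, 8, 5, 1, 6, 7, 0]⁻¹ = [8, 5, 0, 2, 1, 4, 6, 7, 3]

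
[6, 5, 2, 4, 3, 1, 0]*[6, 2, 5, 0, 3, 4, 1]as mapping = [0→1, 1→4, 2→5, 3→3, 4→0, 5→2, 6→6]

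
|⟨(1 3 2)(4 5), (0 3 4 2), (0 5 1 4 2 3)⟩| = 720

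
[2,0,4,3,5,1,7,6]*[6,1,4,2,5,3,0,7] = [4,6,5,2,3,1,7,0]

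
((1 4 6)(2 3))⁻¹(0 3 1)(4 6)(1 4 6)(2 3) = (0 2 4)(1 6)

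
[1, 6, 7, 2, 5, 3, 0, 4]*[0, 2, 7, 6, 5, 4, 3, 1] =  [2, 3, 1, 7, 4, 6, 0, 5] 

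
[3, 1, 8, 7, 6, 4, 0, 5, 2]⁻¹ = [6, 1, 8, 0, 5, 7, 4, 3, 2]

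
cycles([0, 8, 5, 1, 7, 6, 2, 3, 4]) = (1 8 4 7 3)(2 5 6)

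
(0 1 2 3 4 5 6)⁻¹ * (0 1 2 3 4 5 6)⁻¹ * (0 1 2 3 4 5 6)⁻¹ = (0 4 1 5 2 6 3)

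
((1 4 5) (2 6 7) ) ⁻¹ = (1 5 4) (2 7 6) 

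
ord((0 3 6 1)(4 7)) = 4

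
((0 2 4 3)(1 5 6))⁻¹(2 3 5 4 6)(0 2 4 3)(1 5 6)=(0 6 3 1 4)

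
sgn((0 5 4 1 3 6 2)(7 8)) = -1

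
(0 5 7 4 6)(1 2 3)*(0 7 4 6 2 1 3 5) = (2 5 4)(6 7)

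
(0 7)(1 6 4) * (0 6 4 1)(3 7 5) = (0 5 3 7 6 1 4)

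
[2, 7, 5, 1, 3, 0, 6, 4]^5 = [5, 7, 0, 1, 3, 2, 6, 4]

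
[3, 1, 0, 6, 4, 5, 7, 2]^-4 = [3, 1, 0, 6, 4, 5, 7, 2]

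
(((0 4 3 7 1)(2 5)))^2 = (0 3 1 4 7)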